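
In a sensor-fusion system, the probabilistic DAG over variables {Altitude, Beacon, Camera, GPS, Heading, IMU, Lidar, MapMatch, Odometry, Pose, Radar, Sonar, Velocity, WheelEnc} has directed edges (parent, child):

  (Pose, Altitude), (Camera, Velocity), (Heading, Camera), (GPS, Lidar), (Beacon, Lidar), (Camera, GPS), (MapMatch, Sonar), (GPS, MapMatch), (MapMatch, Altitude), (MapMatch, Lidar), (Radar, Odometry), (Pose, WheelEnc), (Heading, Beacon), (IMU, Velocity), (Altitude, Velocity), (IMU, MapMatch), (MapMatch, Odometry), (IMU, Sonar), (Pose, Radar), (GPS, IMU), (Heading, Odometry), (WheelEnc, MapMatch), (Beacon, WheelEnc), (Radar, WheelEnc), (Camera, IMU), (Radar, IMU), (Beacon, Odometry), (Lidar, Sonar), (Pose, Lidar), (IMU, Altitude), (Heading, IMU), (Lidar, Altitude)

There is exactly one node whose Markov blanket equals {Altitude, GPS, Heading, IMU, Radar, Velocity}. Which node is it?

Camera

The target node must have every member of {Altitude, GPS, Heading, IMU, Radar, Velocity} as a parent, child, or co-parent, and no others.
Parents of Camera: Heading; children: GPS, IMU, Velocity; co-parents: Altitude, GPS, Heading, IMU, Radar.
These exactly cover the given set, so the node is Camera.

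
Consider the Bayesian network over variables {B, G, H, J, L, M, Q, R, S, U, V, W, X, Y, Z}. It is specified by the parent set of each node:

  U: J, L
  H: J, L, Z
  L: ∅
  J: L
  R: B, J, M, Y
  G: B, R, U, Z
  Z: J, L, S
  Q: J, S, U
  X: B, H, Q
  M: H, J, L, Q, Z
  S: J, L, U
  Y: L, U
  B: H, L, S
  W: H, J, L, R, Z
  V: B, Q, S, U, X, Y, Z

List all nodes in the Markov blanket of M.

{B, H, J, L, Q, R, Y, Z}

By definition, MB(M) is built from M's parents, M's children, and the co-parents of M.
M's parents: H, J, L, Q, Z.
M's children: R.
For each child, the remaining parents (spouses of M):
  R's other parents are B, J, Y.
Taking the union gives {B, H, J, L, Q, R, Y, Z}.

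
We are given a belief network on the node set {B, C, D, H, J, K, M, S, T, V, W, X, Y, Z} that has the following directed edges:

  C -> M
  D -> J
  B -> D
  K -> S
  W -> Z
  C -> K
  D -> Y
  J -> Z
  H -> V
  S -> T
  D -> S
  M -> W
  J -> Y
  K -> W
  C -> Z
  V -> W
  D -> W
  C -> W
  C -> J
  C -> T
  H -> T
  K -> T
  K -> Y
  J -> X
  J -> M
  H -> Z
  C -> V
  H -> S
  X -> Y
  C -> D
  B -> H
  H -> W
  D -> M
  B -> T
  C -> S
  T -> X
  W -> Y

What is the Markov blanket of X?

{D, J, K, T, W, Y}

By definition, MB(X) is built from X's parents, X's children, and the co-parents of X.
X's parents: J, T.
X has child Y.
Parents of each child, excluding X:
  Y: D, J, K, W
Union: {J, T} ∪ {Y} ∪ {D, J, K, W} = {D, J, K, T, W, Y}.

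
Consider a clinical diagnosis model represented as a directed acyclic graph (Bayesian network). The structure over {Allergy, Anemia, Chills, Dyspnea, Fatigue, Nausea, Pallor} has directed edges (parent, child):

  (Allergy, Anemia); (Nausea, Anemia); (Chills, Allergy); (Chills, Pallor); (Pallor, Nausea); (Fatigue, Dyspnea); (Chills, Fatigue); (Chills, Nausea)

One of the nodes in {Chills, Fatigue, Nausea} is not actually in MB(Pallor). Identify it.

Fatigue

Pa(Pallor) = {Chills}.
Children of Pallor: Nausea.
Other parents of Pallor's children:
  Nausea also has parent Chills.
MB(Pallor) = {Chills, Nausea}.
Fatigue is neither a parent, child, nor co-parent of Pallor, so it does not belong.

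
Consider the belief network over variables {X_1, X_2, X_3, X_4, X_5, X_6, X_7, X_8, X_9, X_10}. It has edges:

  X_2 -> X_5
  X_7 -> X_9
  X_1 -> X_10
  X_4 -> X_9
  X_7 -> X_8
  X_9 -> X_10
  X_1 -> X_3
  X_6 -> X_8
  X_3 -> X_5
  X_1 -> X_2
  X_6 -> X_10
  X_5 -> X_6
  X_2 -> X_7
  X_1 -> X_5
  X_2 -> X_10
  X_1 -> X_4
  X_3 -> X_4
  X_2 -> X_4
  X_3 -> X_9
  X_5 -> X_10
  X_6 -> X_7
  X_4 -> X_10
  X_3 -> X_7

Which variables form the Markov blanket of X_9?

{X_1, X_2, X_3, X_4, X_5, X_6, X_7, X_10}

Parents of X_9: X_3, X_4, X_7.
X_9 has child X_10.
Other parents of X_9's children:
  parents(X_10) \ {X_9} = {X_1, X_2, X_4, X_5, X_6}.
Union: {X_3, X_4, X_7} ∪ {X_10} ∪ {X_1, X_2, X_4, X_5, X_6} = {X_1, X_2, X_3, X_4, X_5, X_6, X_7, X_10}.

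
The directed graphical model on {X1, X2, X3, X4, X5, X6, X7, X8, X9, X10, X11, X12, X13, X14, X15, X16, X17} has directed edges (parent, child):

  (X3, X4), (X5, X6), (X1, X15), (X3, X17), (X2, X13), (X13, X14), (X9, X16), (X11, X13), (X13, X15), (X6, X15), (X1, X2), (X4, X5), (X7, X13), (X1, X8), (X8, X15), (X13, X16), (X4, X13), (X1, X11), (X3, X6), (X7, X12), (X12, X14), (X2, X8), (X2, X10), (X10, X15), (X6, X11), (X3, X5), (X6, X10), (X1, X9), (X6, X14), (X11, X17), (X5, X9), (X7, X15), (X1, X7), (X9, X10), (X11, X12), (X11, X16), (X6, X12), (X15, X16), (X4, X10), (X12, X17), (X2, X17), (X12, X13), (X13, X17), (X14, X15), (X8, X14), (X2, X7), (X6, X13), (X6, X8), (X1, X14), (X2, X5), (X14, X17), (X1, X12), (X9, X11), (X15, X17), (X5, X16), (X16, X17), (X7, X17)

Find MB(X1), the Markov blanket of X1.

A node's Markov blanket = Pa ∪ Ch ∪ (parents of Ch other than the node itself).
Parents of X1: none.
X1's children: X2, X7, X8, X9, X11, X12, X14, X15.
Co-parents of X1 (other parents of its children):
  X2: —
  X7: X2
  X8: X2, X6
  X9: X5
  X11: X6, X9
  X12: X6, X7, X11
  X14: X6, X8, X12, X13
  X15: X6, X7, X8, X10, X13, X14
Taking the union gives {X2, X5, X6, X7, X8, X9, X10, X11, X12, X13, X14, X15}.

{X2, X5, X6, X7, X8, X9, X10, X11, X12, X13, X14, X15}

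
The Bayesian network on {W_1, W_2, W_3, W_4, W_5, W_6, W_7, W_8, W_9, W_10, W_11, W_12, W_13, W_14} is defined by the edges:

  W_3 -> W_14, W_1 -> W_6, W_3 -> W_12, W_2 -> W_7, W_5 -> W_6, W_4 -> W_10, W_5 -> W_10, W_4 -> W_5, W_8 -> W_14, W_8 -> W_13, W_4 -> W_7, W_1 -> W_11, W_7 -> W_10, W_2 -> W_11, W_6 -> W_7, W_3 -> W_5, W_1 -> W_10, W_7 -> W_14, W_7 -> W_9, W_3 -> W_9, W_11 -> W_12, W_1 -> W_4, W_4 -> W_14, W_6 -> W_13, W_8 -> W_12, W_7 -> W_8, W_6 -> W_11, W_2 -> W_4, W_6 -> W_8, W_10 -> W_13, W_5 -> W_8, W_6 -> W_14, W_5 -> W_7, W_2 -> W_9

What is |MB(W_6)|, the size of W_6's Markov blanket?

The Markov blanket of a node is its parents, its children, and the other parents of its children.
Parents of W_6: W_1, W_5.
W_6 has children W_7, W_8, W_11, W_13, W_14.
For each child, the remaining parents (spouses of W_6):
  W_7: W_2, W_4, W_5
  W_8: W_5, W_7
  W_11: W_1, W_2
  W_13: W_8, W_10
  W_14: W_3, W_4, W_7, W_8
MB(W_6) = {W_1, W_2, W_3, W_4, W_5, W_7, W_8, W_10, W_11, W_13, W_14}, which has 11 nodes.

11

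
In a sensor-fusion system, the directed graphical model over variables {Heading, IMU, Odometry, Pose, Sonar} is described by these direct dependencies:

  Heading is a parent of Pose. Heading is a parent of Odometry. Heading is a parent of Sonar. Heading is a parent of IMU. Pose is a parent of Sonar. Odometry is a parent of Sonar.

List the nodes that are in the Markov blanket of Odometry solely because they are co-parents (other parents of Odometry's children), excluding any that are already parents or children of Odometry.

{Pose}

Children of Odometry: Sonar.
  Sonar also has parents Heading, Pose.
Excluding nodes already adjacent to Odometry (Heading, Sonar), the co-parent-only contribution is {Pose}.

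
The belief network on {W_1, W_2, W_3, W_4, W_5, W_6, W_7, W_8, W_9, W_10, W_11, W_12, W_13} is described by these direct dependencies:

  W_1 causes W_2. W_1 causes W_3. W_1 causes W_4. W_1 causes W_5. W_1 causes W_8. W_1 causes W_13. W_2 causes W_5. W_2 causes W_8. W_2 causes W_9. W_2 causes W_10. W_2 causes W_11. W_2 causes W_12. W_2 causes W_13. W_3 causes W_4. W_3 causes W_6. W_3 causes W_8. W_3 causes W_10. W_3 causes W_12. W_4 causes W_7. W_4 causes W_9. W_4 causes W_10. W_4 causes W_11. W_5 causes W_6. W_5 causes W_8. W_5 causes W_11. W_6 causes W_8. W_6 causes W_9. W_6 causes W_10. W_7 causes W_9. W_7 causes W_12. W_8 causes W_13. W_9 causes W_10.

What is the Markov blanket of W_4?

{W_1, W_2, W_3, W_5, W_6, W_7, W_9, W_10, W_11}

By definition, MB(W_4) is built from W_4's parents, W_4's children, and the co-parents of W_4.
W_4's children: W_7, W_9, W_10, W_11.
W_4's parents: W_1, W_3.
Co-parents of W_4 (other parents of its children):
  W_7: —
  W_9: W_2, W_6, W_7
  W_10: W_2, W_3, W_6, W_9
  W_11: W_2, W_5
MB(W_4) = {W_1, W_2, W_3, W_5, W_6, W_7, W_9, W_10, W_11}.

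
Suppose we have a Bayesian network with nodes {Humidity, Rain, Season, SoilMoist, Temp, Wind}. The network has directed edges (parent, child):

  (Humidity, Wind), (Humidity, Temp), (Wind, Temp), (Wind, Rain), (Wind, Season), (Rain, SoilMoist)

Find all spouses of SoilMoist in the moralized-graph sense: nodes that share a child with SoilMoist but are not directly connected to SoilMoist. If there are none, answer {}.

SoilMoist has no children, so it has no co-parents. The set is empty.

{}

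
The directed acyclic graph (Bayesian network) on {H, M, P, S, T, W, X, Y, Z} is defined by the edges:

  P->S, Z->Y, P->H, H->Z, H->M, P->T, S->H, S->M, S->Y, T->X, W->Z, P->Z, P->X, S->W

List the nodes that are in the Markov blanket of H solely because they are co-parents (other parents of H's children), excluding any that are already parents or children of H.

{W}

Children of H: M, Z.
  M's other parent is S.
  Z also has parents P, W.
Excluding nodes already adjacent to H (M, P, S, Z), the co-parent-only contribution is {W}.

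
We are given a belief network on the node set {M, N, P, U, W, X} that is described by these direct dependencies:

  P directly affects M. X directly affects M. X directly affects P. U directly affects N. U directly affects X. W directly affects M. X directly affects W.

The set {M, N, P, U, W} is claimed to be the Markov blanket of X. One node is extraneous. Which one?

X's parents: U.
X's children: M, P, W.
Co-parents of X (other parents of its children):
  W: no additional parents.
  P has no other parent.
  M's other parents are P, W.
MB(X) = {M, P, U, W}.
N is neither a parent, child, nor co-parent of X, so it does not belong.

N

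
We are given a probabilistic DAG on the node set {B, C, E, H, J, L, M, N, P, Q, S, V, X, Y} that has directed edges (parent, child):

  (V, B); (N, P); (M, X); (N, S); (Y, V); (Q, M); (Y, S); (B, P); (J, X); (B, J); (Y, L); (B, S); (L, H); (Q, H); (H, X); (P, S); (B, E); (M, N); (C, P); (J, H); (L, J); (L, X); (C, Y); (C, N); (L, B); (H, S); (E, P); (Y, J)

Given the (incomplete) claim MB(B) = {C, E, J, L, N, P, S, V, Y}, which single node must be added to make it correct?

H

By definition, MB(B) is built from B's parents, B's children, and the co-parents of B.
Children of B: E, J, P, S.
Pa(B) = {L, V}.
Other parents of B's children:
  E: —
  J: L, Y
  P: C, E, N
  S: H, N, P, Y
MB(B) = {C, E, H, J, L, N, P, S, V, Y}.
Comparing with the claimed set, H is missing.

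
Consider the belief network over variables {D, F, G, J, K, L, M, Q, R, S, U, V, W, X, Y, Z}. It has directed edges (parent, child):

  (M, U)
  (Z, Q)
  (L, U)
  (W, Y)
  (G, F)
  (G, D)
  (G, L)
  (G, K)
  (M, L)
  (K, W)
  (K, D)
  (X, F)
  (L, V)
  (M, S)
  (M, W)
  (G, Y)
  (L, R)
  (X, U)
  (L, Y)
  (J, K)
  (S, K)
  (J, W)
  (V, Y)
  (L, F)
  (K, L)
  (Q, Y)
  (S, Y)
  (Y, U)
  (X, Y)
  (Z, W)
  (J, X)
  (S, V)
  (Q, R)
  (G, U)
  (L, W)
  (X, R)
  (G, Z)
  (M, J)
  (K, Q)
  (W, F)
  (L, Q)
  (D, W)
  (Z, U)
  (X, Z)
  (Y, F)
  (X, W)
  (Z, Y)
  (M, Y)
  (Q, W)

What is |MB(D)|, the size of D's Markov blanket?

9

The Markov blanket of a node is its parents, its children, and the other parents of its children.
D's parents: G, K.
D's children: W.
Co-parents of D (other parents of its children):
  W: J, K, L, M, Q, X, Z
MB(D) = {G, J, K, L, M, Q, W, X, Z}, which has 9 nodes.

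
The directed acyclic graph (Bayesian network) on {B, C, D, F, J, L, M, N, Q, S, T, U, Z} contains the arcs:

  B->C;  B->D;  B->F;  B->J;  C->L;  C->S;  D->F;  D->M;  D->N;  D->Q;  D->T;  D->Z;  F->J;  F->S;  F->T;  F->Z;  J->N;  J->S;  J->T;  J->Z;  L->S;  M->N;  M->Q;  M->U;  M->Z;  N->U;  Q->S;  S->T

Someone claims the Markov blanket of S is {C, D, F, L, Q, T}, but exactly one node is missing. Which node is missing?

Pa(S) = {C, F, J, L, Q}.
S has child T.
Parents of each child, excluding S:
  parents(T) \ {S} = {D, F, J}.
MB(S) = {C, D, F, J, L, Q, T}.
Comparing with the claimed set, J is missing.

J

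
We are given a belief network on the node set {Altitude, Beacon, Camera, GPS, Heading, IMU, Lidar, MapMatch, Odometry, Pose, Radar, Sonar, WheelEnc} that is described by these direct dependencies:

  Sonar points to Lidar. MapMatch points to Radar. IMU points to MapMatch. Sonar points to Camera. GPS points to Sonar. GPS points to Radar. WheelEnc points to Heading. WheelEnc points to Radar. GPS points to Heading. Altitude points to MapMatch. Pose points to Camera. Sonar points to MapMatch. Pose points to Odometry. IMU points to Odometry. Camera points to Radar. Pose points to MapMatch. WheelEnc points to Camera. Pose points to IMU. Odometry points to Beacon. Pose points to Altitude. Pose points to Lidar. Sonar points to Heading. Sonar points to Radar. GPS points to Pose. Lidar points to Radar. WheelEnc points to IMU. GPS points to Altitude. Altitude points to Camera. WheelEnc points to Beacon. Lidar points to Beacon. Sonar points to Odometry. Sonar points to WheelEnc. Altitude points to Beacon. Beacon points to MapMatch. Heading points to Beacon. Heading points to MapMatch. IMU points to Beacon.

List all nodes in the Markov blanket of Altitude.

{Beacon, Camera, GPS, Heading, IMU, Lidar, MapMatch, Odometry, Pose, Sonar, WheelEnc}

Ch(Altitude) = {Beacon, Camera, MapMatch}.
Pa(Altitude) = {GPS, Pose}.
Other parents of Altitude's children:
  Beacon: Heading, IMU, Lidar, Odometry, WheelEnc
  Camera: Pose, Sonar, WheelEnc
  MapMatch: Beacon, Heading, IMU, Pose, Sonar
So the Markov blanket of Altitude is {Beacon, Camera, GPS, Heading, IMU, Lidar, MapMatch, Odometry, Pose, Sonar, WheelEnc}.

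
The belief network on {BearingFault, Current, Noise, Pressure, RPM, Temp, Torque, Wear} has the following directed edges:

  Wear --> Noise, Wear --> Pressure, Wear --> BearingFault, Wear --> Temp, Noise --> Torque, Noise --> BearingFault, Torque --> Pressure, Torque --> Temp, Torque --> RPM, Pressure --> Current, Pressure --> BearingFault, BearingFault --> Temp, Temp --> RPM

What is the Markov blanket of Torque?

Recall MB(v) = parents ∪ children ∪ spouses, where spouses are the other parents of v's children.
Torque has children Pressure, RPM, Temp.
Torque has parent Noise.
Other parents of Torque's children:
  Pressure also has parent Wear.
  Temp's other parents are BearingFault, Wear.
  RPM also has parent Temp.
So the Markov blanket of Torque is {BearingFault, Noise, Pressure, RPM, Temp, Wear}.

{BearingFault, Noise, Pressure, RPM, Temp, Wear}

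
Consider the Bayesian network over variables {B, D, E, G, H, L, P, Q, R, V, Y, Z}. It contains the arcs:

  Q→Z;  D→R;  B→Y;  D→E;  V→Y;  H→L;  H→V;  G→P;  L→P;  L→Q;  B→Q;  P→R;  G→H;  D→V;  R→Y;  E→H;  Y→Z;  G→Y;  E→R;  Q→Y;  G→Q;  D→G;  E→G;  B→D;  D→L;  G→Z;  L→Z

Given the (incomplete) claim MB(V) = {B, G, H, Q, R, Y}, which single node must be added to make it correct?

D

Parents of V: D, H.
V has child Y.
Parents of each child, excluding V:
  Y also has parents B, G, Q, R.
MB(V) = {B, D, G, H, Q, R, Y}.
Comparing with the claimed set, D is missing.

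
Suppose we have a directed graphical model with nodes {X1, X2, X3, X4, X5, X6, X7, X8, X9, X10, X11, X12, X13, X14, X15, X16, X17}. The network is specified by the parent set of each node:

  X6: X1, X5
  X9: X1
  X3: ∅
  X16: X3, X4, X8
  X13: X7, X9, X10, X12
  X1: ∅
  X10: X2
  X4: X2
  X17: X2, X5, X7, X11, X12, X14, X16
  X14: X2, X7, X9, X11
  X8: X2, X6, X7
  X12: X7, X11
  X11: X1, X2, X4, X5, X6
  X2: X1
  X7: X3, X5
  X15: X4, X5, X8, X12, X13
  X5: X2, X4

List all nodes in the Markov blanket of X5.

{X1, X2, X3, X4, X6, X7, X8, X11, X12, X13, X14, X15, X16, X17}

X5's children: X6, X7, X11, X15, X17.
X5's parents: X2, X4.
Co-parents of X5 (other parents of its children):
  X6's other parent is X1.
  X7 also has parent X3.
  X11's other parents are X1, X2, X4, X6.
  X15 also has parents X4, X8, X12, X13.
  parents(X17) \ {X5} = {X2, X7, X11, X12, X14, X16}.
MB(X5) = {X1, X2, X3, X4, X6, X7, X8, X11, X12, X13, X14, X15, X16, X17}.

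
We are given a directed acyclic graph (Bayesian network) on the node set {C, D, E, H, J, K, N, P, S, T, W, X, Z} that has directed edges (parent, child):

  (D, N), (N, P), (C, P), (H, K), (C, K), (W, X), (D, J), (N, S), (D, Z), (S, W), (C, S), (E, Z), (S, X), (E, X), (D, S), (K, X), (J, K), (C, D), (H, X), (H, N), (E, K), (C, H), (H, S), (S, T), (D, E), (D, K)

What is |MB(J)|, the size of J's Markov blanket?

The Markov blanket of a node is its parents, its children, and the other parents of its children.
Children of J: K.
Pa(J) = {D}.
Parents of each child, excluding J:
  K also has parents C, D, E, H.
MB(J) = {C, D, E, H, K}, which has 5 nodes.

5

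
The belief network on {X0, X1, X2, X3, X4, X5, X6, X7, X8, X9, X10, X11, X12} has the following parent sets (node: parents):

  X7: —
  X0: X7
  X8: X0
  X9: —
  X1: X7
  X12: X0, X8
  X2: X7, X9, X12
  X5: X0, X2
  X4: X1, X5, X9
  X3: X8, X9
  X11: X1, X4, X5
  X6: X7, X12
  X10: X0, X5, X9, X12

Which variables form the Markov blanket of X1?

{X4, X5, X7, X9, X11}

Pa(X1) = {X7}.
X1's children: X4, X11.
Co-parents of X1 (other parents of its children):
  X4: X5, X9
  X11: X4, X5
So the Markov blanket of X1 is {X4, X5, X7, X9, X11}.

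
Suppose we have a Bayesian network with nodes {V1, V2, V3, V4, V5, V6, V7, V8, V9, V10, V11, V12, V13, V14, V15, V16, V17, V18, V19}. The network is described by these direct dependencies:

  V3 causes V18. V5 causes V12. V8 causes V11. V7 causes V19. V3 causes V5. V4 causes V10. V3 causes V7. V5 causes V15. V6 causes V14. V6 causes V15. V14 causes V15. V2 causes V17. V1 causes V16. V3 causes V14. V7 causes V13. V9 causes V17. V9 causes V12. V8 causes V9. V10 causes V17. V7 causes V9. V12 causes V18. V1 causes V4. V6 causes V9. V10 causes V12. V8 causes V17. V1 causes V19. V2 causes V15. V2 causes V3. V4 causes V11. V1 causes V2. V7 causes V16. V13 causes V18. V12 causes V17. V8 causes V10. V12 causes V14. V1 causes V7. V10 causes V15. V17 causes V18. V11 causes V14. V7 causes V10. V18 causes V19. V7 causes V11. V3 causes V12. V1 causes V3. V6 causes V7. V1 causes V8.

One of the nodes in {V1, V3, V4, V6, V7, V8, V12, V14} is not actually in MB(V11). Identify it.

The Markov blanket of a node is its parents, its children, and the other parents of its children.
Pa(V11) = {V4, V7, V8}.
Children of V11: V14.
Co-parents of V11 (other parents of its children):
  V14: V3, V6, V12
MB(V11) = {V3, V4, V6, V7, V8, V12, V14}.
V1 is neither a parent, child, nor co-parent of V11, so it does not belong.

V1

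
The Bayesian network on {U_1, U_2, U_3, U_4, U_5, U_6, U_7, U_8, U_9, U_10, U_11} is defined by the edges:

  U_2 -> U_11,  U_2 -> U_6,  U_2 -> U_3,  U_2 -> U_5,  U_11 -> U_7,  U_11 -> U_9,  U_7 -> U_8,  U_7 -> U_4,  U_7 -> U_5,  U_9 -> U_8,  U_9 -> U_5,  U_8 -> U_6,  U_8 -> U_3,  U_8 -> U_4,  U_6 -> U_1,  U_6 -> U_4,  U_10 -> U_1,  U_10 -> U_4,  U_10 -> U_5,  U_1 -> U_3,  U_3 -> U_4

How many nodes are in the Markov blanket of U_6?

U_6 has children U_1, U_4.
Pa(U_6) = {U_2, U_8}.
Co-parents of U_6 (other parents of its children):
  parents(U_1) \ {U_6} = {U_10}.
  U_4's other parents are U_3, U_7, U_8, U_10.
MB(U_6) = {U_1, U_2, U_3, U_4, U_7, U_8, U_10}, which has 7 nodes.

7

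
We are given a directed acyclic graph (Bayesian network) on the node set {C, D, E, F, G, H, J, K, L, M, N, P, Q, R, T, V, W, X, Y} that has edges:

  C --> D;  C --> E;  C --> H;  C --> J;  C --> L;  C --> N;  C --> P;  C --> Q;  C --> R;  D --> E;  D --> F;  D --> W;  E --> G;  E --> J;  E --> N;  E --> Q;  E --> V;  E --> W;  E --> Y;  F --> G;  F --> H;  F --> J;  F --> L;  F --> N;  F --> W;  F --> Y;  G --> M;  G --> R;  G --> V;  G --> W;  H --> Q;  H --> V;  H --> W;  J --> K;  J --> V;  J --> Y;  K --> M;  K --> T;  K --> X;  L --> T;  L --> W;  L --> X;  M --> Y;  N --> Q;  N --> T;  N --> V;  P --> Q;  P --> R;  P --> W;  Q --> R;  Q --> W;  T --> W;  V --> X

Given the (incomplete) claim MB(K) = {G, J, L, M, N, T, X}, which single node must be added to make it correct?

Recall MB(v) = parents ∪ children ∪ spouses, where spouses are the other parents of v's children.
Pa(K) = {J}.
K has children M, T, X.
Co-parents of K (other parents of its children):
  M's other parent is G.
  T's other parents are L, N.
  parents(X) \ {K} = {L, V}.
MB(K) = {G, J, L, M, N, T, V, X}.
Comparing with the claimed set, V is missing.

V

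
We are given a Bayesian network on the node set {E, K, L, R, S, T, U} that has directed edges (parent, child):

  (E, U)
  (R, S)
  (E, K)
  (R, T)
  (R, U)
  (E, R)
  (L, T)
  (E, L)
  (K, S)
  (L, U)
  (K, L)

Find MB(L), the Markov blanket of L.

A node's Markov blanket = Pa ∪ Ch ∪ (parents of Ch other than the node itself).
Parents of L: E, K.
Ch(L) = {T, U}.
For each child, the remaining parents (spouses of L):
  T's other parent is R.
  U's other parents are E, R.
Union: {E, K} ∪ {T, U} ∪ {E, R} = {E, K, R, T, U}.

{E, K, R, T, U}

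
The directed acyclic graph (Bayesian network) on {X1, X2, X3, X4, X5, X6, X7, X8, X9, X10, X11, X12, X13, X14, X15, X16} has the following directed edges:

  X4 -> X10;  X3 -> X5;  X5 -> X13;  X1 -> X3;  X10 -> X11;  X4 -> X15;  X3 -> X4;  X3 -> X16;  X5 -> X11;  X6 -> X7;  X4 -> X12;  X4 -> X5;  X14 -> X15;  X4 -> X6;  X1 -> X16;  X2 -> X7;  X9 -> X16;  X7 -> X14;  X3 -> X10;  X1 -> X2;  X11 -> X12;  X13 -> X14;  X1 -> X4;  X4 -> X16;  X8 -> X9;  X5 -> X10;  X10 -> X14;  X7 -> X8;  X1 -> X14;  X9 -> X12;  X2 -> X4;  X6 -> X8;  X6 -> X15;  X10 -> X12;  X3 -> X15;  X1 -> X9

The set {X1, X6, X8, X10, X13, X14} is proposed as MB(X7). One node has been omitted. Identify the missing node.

X2

X7 has parents X2, X6.
Children of X7: X8, X14.
For each child, the remaining parents (spouses of X7):
  X8: X6
  X14: X1, X10, X13
MB(X7) = {X1, X2, X6, X8, X10, X13, X14}.
Comparing with the claimed set, X2 is missing.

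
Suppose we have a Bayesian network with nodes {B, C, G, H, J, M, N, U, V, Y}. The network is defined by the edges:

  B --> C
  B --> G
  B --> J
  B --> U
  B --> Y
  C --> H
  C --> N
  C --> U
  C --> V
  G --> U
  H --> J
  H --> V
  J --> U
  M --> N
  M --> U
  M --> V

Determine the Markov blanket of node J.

{B, C, G, H, M, U}

J has child U.
Pa(J) = {B, H}.
Parents of each child, excluding J:
  U also has parents B, C, G, M.
Taking the union gives {B, C, G, H, M, U}.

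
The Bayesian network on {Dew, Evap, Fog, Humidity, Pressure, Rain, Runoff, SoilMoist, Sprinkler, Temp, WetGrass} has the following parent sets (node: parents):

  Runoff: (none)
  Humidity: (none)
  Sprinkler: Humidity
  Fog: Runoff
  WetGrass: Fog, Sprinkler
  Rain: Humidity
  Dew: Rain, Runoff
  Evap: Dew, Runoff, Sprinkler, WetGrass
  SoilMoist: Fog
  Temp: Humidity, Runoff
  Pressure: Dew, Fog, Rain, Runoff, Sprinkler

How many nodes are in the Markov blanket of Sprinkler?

The Markov blanket of a node is its parents, its children, and the other parents of its children.
Sprinkler has parent Humidity.
Children of Sprinkler: Evap, Pressure, WetGrass.
Co-parents of Sprinkler (other parents of its children):
  WetGrass: Fog
  Evap: Dew, Runoff, WetGrass
  Pressure: Dew, Fog, Rain, Runoff
MB(Sprinkler) = {Dew, Evap, Fog, Humidity, Pressure, Rain, Runoff, WetGrass}, which has 8 nodes.

8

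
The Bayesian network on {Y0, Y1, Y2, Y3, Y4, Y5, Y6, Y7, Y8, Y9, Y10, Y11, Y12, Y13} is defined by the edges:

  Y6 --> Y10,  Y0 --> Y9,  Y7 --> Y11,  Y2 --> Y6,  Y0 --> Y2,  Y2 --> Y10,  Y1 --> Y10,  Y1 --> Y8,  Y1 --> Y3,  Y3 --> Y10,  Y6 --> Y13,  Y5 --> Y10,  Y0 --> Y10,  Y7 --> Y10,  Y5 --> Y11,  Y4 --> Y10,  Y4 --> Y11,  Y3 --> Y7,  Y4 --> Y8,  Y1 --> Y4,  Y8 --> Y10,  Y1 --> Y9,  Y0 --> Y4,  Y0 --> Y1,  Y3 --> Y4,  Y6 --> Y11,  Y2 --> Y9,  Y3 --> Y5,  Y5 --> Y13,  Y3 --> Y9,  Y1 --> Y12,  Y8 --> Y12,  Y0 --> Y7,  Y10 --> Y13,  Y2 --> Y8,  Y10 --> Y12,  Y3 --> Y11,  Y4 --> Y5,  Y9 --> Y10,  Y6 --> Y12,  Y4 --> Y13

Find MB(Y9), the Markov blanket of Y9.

{Y0, Y1, Y2, Y3, Y4, Y5, Y6, Y7, Y8, Y10}

A node's Markov blanket = Pa ∪ Ch ∪ (parents of Ch other than the node itself).
Parents of Y9: Y0, Y1, Y2, Y3.
Y9's children: Y10.
Other parents of Y9's children:
  Y10: Y0, Y1, Y2, Y3, Y4, Y5, Y6, Y7, Y8
MB(Y9) = {Y0, Y1, Y2, Y3, Y4, Y5, Y6, Y7, Y8, Y10}.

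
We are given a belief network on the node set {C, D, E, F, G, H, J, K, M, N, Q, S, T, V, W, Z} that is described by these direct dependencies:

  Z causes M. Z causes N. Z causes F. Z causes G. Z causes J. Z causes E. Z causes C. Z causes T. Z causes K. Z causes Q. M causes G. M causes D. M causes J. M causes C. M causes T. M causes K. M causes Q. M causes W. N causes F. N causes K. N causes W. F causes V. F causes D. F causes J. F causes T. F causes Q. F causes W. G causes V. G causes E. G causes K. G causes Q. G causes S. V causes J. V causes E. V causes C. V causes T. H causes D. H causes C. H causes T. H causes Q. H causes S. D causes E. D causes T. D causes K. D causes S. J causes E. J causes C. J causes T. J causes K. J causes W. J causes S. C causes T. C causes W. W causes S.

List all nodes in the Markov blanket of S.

{D, G, H, J, W}

Pa(S) = {D, G, H, J, W}.
S has no children.
With no children, S has no spouses; the co-parent set is empty.
So the Markov blanket of S is {D, G, H, J, W}.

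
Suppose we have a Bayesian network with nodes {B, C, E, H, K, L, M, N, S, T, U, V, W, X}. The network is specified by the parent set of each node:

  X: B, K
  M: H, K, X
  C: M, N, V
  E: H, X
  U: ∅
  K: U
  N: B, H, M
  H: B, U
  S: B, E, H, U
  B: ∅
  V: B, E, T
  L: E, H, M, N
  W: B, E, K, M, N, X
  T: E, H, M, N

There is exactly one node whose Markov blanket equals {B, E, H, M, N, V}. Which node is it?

The target node must have every member of {B, E, H, M, N, V} as a parent, child, or co-parent, and no others.
Parents of T: E, H, M, N; children: V; co-parents: B, E.
These exactly cover the given set, so the node is T.

T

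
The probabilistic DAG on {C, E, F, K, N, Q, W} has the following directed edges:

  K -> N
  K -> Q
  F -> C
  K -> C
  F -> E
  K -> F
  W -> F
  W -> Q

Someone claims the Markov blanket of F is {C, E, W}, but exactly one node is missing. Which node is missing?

K

Pa(F) = {K, W}.
Ch(F) = {C, E}.
Other parents of F's children:
  E has no other parent.
  parents(C) \ {F} = {K}.
MB(F) = {C, E, K, W}.
Comparing with the claimed set, K is missing.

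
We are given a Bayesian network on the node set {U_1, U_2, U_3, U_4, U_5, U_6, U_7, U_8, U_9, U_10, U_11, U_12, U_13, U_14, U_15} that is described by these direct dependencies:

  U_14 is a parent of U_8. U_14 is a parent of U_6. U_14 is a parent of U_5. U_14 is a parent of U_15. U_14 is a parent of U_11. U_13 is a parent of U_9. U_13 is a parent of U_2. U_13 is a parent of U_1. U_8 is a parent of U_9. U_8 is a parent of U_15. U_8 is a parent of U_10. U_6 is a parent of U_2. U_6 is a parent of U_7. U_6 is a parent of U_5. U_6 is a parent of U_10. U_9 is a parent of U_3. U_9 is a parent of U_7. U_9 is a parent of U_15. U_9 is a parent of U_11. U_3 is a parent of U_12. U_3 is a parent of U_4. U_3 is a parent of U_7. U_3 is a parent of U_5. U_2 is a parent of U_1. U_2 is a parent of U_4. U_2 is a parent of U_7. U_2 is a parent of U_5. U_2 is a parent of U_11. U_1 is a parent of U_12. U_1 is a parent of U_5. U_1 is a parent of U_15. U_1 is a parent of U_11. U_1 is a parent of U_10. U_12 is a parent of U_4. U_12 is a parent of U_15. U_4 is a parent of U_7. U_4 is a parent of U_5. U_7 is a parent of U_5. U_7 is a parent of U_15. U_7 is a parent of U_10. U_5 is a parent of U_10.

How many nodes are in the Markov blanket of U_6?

Parents of U_6: U_14.
U_6's children: U_2, U_5, U_7, U_10.
Other parents of U_6's children:
  U_2: U_13
  U_7: U_2, U_3, U_4, U_9
  U_5: U_1, U_2, U_3, U_4, U_7, U_14
  U_10: U_1, U_5, U_7, U_8
MB(U_6) = {U_1, U_2, U_3, U_4, U_5, U_7, U_8, U_9, U_10, U_13, U_14}, which has 11 nodes.

11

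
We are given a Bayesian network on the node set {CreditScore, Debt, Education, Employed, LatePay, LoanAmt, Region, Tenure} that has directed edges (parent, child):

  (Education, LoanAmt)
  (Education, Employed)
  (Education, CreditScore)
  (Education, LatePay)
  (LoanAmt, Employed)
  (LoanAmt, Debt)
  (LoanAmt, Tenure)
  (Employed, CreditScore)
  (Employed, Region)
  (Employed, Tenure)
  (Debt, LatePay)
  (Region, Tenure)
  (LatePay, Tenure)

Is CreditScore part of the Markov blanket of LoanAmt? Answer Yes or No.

A node's Markov blanket = Pa ∪ Ch ∪ (parents of Ch other than the node itself).
Pa(LoanAmt) = {Education}.
LoanAmt's children: Debt, Employed, Tenure.
Parents of each child, excluding LoanAmt:
  Employed also has parent Education.
  Debt has no other parent.
  Tenure's other parents are Employed, LatePay, Region.
MB(LoanAmt) = {Debt, Education, Employed, LatePay, Region, Tenure}; CreditScore is not in this set.

No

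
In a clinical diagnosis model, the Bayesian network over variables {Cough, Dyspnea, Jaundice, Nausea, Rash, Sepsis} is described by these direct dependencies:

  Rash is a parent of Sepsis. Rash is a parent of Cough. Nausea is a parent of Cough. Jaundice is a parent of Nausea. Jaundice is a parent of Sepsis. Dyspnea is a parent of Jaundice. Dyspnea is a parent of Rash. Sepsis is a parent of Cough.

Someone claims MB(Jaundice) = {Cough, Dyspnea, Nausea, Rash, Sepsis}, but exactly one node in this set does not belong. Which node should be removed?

Cough

Parents of Jaundice: Dyspnea.
Jaundice has children Nausea, Sepsis.
Co-parents of Jaundice (other parents of its children):
  Sepsis: Rash
  Nausea: —
MB(Jaundice) = {Dyspnea, Nausea, Rash, Sepsis}.
Cough is neither a parent, child, nor co-parent of Jaundice, so it does not belong.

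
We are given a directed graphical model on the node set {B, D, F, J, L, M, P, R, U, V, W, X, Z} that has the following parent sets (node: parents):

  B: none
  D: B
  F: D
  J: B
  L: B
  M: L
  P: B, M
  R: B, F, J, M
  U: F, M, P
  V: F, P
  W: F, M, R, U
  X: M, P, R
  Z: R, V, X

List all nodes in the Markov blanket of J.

Recall MB(v) = parents ∪ children ∪ spouses, where spouses are the other parents of v's children.
J has child R.
J has parent B.
Parents of each child, excluding J:
  parents(R) \ {J} = {B, F, M}.
Taking the union gives {B, F, M, R}.

{B, F, M, R}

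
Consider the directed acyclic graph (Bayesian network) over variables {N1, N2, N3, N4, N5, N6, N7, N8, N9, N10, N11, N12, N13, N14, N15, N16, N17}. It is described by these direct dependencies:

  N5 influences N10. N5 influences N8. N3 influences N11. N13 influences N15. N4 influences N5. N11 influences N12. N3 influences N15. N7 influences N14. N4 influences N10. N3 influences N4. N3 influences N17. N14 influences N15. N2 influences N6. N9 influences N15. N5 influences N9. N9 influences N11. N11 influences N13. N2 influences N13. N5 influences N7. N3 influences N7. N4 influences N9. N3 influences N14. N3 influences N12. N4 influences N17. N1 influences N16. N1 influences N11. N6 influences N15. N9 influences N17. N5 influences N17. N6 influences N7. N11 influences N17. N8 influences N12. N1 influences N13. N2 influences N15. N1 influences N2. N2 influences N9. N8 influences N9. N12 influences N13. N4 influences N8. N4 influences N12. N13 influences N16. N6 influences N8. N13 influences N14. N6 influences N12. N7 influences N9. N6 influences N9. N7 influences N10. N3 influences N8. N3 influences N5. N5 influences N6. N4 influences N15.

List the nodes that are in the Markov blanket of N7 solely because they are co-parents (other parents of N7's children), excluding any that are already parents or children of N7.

Children of N7: N9, N10, N14.
  N9 also has parents N2, N4, N5, N6, N8.
  N10's other parents are N4, N5.
  N14 also has parents N3, N13.
Excluding nodes already adjacent to N7 (N3, N5, N6, N9, N10, N14), the co-parent-only contribution is {N2, N4, N8, N13}.

{N2, N4, N8, N13}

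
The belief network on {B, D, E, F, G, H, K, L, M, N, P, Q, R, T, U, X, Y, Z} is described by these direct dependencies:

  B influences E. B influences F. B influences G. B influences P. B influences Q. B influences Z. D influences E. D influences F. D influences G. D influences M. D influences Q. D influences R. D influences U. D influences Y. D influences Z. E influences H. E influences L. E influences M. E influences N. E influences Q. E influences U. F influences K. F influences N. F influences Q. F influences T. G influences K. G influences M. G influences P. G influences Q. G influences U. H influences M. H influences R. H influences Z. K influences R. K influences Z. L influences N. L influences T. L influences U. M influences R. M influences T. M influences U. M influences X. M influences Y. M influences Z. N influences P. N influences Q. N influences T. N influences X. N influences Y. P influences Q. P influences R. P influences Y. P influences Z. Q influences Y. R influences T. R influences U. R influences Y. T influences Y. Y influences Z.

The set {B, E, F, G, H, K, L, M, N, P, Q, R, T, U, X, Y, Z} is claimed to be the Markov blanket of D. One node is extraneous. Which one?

Pa(D) = {}.
D has children E, F, G, M, Q, R, U, Y, Z.
Other parents of D's children:
  E: B
  F: B
  G: B
  M: E, G, H
  Q: B, E, F, G, N, P
  R: H, K, M, P
  U: E, G, L, M, R
  Y: M, N, P, Q, R, T
  Z: B, H, K, M, P, Y
MB(D) = {B, E, F, G, H, K, L, M, N, P, Q, R, T, U, Y, Z}.
X is neither a parent, child, nor co-parent of D, so it does not belong.

X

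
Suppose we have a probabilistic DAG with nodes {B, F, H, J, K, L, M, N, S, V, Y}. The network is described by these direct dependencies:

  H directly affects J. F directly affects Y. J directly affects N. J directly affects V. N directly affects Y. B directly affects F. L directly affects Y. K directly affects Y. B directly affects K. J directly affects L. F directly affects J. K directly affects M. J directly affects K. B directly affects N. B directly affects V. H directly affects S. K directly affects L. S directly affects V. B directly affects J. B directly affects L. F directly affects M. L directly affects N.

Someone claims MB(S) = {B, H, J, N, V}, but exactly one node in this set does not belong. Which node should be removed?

Recall MB(v) = parents ∪ children ∪ spouses, where spouses are the other parents of v's children.
S has parent H.
Ch(S) = {V}.
For each child, the remaining parents (spouses of S):
  V: B, J
MB(S) = {B, H, J, V}.
N is neither a parent, child, nor co-parent of S, so it does not belong.

N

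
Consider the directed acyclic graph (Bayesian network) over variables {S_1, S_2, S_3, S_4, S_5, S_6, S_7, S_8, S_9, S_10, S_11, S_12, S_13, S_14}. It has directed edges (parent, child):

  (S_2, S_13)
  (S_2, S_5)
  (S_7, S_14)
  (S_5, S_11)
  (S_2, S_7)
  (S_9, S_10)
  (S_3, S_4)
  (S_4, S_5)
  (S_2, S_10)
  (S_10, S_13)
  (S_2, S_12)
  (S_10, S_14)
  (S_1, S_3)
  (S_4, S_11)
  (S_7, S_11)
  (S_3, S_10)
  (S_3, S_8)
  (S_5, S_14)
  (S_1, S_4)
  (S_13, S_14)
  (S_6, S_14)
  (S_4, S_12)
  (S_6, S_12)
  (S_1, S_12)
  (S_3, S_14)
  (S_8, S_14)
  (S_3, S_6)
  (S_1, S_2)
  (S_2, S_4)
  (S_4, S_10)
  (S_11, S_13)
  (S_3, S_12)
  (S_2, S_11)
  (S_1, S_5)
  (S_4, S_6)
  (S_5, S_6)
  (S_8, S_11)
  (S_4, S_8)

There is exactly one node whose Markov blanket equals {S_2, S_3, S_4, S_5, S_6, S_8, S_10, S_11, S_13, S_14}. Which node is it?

S_7

The target node must have every member of {S_2, S_3, S_4, S_5, S_6, S_8, S_10, S_11, S_13, S_14} as a parent, child, or co-parent, and no others.
Parents of S_7: S_2; children: S_11, S_14; co-parents: S_2, S_3, S_4, S_5, S_6, S_8, S_10, S_13.
These exactly cover the given set, so the node is S_7.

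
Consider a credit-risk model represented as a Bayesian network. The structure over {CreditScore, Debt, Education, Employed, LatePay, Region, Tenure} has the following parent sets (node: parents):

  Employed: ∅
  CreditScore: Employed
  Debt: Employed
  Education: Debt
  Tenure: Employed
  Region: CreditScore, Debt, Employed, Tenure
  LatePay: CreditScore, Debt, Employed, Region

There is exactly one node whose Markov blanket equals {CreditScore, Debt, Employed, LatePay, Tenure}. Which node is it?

The target node must have every member of {CreditScore, Debt, Employed, LatePay, Tenure} as a parent, child, or co-parent, and no others.
Parents of Region: CreditScore, Debt, Employed, Tenure; children: LatePay; co-parents: CreditScore, Debt, Employed.
These exactly cover the given set, so the node is Region.

Region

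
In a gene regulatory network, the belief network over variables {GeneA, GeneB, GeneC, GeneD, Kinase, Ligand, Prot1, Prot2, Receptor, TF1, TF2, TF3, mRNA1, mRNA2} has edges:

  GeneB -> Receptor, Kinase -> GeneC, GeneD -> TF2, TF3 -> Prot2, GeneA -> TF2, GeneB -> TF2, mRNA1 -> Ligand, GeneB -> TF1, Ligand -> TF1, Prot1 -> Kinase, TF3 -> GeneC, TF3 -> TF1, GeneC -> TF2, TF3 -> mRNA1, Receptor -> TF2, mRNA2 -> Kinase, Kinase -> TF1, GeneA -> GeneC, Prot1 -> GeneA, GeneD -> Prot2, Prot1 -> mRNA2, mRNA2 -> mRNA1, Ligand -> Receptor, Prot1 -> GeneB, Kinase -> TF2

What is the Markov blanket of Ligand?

{GeneB, Kinase, Receptor, TF1, TF3, mRNA1}

A node's Markov blanket = Pa ∪ Ch ∪ (parents of Ch other than the node itself).
Pa(Ligand) = {mRNA1}.
Children of Ligand: Receptor, TF1.
Co-parents of Ligand (other parents of its children):
  parents(Receptor) \ {Ligand} = {GeneB}.
  parents(TF1) \ {Ligand} = {GeneB, Kinase, TF3}.
MB(Ligand) = {GeneB, Kinase, Receptor, TF1, TF3, mRNA1}.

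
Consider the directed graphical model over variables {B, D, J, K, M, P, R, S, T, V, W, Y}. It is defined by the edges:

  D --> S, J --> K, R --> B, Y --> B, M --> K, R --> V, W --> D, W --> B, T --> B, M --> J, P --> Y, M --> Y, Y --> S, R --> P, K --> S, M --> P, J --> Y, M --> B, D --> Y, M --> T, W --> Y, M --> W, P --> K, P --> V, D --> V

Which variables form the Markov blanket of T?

{B, M, R, W, Y}

The Markov blanket of a node is its parents, its children, and the other parents of its children.
Children of T: B.
T has parent M.
Other parents of T's children:
  B's other parents are M, R, W, Y.
MB(T) = {B, M, R, W, Y}.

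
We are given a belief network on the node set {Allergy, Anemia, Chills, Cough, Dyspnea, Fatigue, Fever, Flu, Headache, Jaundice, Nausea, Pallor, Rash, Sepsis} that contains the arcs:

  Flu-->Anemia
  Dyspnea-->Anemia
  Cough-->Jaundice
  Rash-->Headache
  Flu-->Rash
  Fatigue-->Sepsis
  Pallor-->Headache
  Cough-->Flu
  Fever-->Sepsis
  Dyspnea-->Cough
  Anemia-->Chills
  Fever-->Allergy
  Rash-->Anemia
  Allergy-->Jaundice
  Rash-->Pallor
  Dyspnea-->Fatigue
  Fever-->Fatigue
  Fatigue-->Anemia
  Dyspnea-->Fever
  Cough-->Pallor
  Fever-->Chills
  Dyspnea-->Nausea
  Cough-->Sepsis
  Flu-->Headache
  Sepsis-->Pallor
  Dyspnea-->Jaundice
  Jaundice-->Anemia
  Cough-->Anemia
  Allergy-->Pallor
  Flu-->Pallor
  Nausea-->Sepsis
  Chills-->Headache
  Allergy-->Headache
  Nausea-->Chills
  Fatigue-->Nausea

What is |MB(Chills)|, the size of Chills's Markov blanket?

A node's Markov blanket = Pa ∪ Ch ∪ (parents of Ch other than the node itself).
Ch(Chills) = {Headache}.
Chills's parents: Anemia, Fever, Nausea.
Co-parents of Chills (other parents of its children):
  parents(Headache) \ {Chills} = {Allergy, Flu, Pallor, Rash}.
MB(Chills) = {Allergy, Anemia, Fever, Flu, Headache, Nausea, Pallor, Rash}, which has 8 nodes.

8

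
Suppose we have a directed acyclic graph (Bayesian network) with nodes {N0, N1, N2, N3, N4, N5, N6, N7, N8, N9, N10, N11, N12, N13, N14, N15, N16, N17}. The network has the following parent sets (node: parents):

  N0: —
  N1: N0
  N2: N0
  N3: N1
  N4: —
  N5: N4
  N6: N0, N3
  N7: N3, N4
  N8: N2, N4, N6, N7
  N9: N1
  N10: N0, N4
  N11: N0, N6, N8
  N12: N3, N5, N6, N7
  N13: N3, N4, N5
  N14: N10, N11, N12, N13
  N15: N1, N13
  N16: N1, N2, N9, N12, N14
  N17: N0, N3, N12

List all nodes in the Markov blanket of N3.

{N0, N1, N4, N5, N6, N7, N12, N13, N17}

By definition, MB(N3) is built from N3's parents, N3's children, and the co-parents of N3.
N3 has children N6, N7, N12, N13, N17.
Parents of N3: N1.
Co-parents of N3 (other parents of its children):
  N6 also has parent N0.
  N7 also has parent N4.
  N12's other parents are N5, N6, N7.
  N13 also has parents N4, N5.
  N17's other parents are N0, N12.
Taking the union gives {N0, N1, N4, N5, N6, N7, N12, N13, N17}.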